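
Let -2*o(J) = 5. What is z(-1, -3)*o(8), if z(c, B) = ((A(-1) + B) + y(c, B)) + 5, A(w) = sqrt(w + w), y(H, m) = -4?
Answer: 5 - 5*I*sqrt(2)/2 ≈ 5.0 - 3.5355*I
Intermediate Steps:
A(w) = sqrt(2)*sqrt(w) (A(w) = sqrt(2*w) = sqrt(2)*sqrt(w))
o(J) = -5/2 (o(J) = -1/2*5 = -5/2)
z(c, B) = 1 + B + I*sqrt(2) (z(c, B) = ((sqrt(2)*sqrt(-1) + B) - 4) + 5 = ((sqrt(2)*I + B) - 4) + 5 = ((I*sqrt(2) + B) - 4) + 5 = ((B + I*sqrt(2)) - 4) + 5 = (-4 + B + I*sqrt(2)) + 5 = 1 + B + I*sqrt(2))
z(-1, -3)*o(8) = (1 - 3 + I*sqrt(2))*(-5/2) = (-2 + I*sqrt(2))*(-5/2) = 5 - 5*I*sqrt(2)/2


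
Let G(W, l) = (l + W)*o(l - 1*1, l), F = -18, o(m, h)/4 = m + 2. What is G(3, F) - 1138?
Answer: -118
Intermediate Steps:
o(m, h) = 8 + 4*m (o(m, h) = 4*(m + 2) = 4*(2 + m) = 8 + 4*m)
G(W, l) = (4 + 4*l)*(W + l) (G(W, l) = (l + W)*(8 + 4*(l - 1*1)) = (W + l)*(8 + 4*(l - 1)) = (W + l)*(8 + 4*(-1 + l)) = (W + l)*(8 + (-4 + 4*l)) = (W + l)*(4 + 4*l) = (4 + 4*l)*(W + l))
G(3, F) - 1138 = 4*(1 - 18)*(3 - 18) - 1138 = 4*(-17)*(-15) - 1138 = 1020 - 1138 = -118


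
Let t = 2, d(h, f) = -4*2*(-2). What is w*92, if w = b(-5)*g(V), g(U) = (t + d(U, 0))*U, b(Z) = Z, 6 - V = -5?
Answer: -91080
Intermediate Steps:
V = 11 (V = 6 - 1*(-5) = 6 + 5 = 11)
d(h, f) = 16 (d(h, f) = -8*(-2) = 16)
g(U) = 18*U (g(U) = (2 + 16)*U = 18*U)
w = -990 (w = -90*11 = -5*198 = -990)
w*92 = -990*92 = -91080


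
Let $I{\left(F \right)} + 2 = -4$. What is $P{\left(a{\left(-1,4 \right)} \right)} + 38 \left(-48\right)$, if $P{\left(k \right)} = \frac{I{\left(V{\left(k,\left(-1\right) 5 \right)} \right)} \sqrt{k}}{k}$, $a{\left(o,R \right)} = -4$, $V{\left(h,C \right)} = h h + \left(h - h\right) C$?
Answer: $-1824 + 3 i \approx -1824.0 + 3.0 i$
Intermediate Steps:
$V{\left(h,C \right)} = h^{2}$ ($V{\left(h,C \right)} = h^{2} + 0 C = h^{2} + 0 = h^{2}$)
$I{\left(F \right)} = -6$ ($I{\left(F \right)} = -2 - 4 = -6$)
$P{\left(k \right)} = - \frac{6}{\sqrt{k}}$ ($P{\left(k \right)} = \frac{\left(-6\right) \sqrt{k}}{k} = - \frac{6}{\sqrt{k}}$)
$P{\left(a{\left(-1,4 \right)} \right)} + 38 \left(-48\right) = - \frac{6}{2 i} + 38 \left(-48\right) = - 6 \left(- \frac{i}{2}\right) - 1824 = 3 i - 1824 = -1824 + 3 i$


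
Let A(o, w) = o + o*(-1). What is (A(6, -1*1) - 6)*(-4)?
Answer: 24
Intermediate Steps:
A(o, w) = 0 (A(o, w) = o - o = 0)
(A(6, -1*1) - 6)*(-4) = (0 - 6)*(-4) = -6*(-4) = 24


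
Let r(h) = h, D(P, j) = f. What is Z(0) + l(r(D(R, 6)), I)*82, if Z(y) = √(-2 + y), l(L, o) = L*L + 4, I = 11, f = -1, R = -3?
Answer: 410 + I*√2 ≈ 410.0 + 1.4142*I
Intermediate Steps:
D(P, j) = -1
l(L, o) = 4 + L² (l(L, o) = L² + 4 = 4 + L²)
Z(0) + l(r(D(R, 6)), I)*82 = √(-2 + 0) + (4 + (-1)²)*82 = √(-2) + (4 + 1)*82 = I*√2 + 5*82 = I*√2 + 410 = 410 + I*√2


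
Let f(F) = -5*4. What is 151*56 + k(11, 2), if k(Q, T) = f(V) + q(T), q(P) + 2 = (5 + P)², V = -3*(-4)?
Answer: 8483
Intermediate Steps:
V = 12
q(P) = -2 + (5 + P)²
f(F) = -20
k(Q, T) = -22 + (5 + T)² (k(Q, T) = -20 + (-2 + (5 + T)²) = -22 + (5 + T)²)
151*56 + k(11, 2) = 151*56 + (-22 + (5 + 2)²) = 8456 + (-22 + 7²) = 8456 + (-22 + 49) = 8456 + 27 = 8483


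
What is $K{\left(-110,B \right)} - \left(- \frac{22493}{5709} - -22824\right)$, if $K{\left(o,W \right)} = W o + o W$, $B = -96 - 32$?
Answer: $\frac{30485717}{5709} \approx 5339.9$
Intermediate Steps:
$B = -128$ ($B = -96 - 32 = -128$)
$K{\left(o,W \right)} = 2 W o$ ($K{\left(o,W \right)} = W o + W o = 2 W o$)
$K{\left(-110,B \right)} - \left(- \frac{22493}{5709} - -22824\right) = 2 \left(-128\right) \left(-110\right) - \left(- \frac{22493}{5709} - -22824\right) = 28160 - \left(\left(-22493\right) \frac{1}{5709} + 22824\right) = 28160 - \left(- \frac{22493}{5709} + 22824\right) = 28160 - \frac{130279723}{5709} = \frac{30485717}{5709}$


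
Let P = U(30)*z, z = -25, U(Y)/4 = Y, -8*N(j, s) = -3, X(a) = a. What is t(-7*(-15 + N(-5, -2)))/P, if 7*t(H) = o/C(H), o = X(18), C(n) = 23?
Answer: -3/80500 ≈ -3.7267e-5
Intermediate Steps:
N(j, s) = 3/8 (N(j, s) = -1/8*(-3) = 3/8)
o = 18
U(Y) = 4*Y
t(H) = 18/161 (t(H) = (18/23)/7 = (18*(1/23))/7 = (1/7)*(18/23) = 18/161)
P = -3000 (P = (4*30)*(-25) = 120*(-25) = -3000)
t(-7*(-15 + N(-5, -2)))/P = (18/161)/(-3000) = (18/161)*(-1/3000) = -3/80500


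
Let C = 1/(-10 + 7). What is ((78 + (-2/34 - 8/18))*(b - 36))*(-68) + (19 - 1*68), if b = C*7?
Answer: 5452897/27 ≈ 2.0196e+5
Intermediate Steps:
C = -1/3 (C = 1/(-3) = -1/3 ≈ -0.33333)
b = -7/3 (b = -1/3*7 = -7/3 ≈ -2.3333)
((78 + (-2/34 - 8/18))*(b - 36))*(-68) + (19 - 1*68) = ((78 + (-2/34 - 8/18))*(-7/3 - 36))*(-68) + (19 - 1*68) = ((78 + (-2*1/34 - 8*1/18))*(-115/3))*(-68) + (19 - 68) = ((78 + (-1/17 - 4/9))*(-115/3))*(-68) - 49 = ((78 - 77/153)*(-115/3))*(-68) - 49 = ((11857/153)*(-115/3))*(-68) - 49 = -1363555/459*(-68) - 49 = 5454220/27 - 49 = 5452897/27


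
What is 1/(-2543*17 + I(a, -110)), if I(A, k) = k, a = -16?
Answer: -1/43341 ≈ -2.3073e-5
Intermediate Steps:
1/(-2543*17 + I(a, -110)) = 1/(-2543*17 - 110) = 1/(-43231 - 110) = 1/(-43341) = -1/43341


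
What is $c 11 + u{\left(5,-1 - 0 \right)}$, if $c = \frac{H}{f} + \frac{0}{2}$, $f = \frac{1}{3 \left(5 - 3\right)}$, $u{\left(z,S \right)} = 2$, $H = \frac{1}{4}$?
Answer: $\frac{37}{2} \approx 18.5$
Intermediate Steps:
$H = \frac{1}{4} \approx 0.25$
$f = \frac{1}{6}$ ($f = \frac{1}{3 \cdot 2} = \frac{1}{6} \approx 0.16667$)
$c = \frac{3}{2}$ ($c = \frac{\frac{1}{\frac{1}{6}}}{4} + \frac{0}{2} = \frac{1}{4} \cdot 6 + 0 \cdot \frac{1}{2} = \frac{3}{2} + 0 = \frac{3}{2} \approx 1.5$)
$c 11 + u{\left(5,-1 - 0 \right)} = \frac{3}{2} \cdot 11 + 2 = \frac{33}{2} + 2 = \frac{37}{2}$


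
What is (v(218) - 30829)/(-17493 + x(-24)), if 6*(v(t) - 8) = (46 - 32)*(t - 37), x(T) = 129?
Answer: 22799/13023 ≈ 1.7507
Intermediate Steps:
v(t) = -235/3 + 7*t/3 (v(t) = 8 + ((46 - 32)*(t - 37))/6 = 8 + (14*(-37 + t))/6 = 8 + (-518 + 14*t)/6 = 8 + (-259/3 + 7*t/3) = -235/3 + 7*t/3)
(v(218) - 30829)/(-17493 + x(-24)) = ((-235/3 + (7/3)*218) - 30829)/(-17493 + 129) = ((-235/3 + 1526/3) - 30829)/(-17364) = (1291/3 - 30829)*(-1/17364) = -91196/3*(-1/17364) = 22799/13023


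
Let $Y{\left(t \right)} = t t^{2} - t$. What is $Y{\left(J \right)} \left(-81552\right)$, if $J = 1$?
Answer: $0$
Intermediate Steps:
$Y{\left(t \right)} = t^{3} - t$
$Y{\left(J \right)} \left(-81552\right) = \left(1^{3} - 1\right) \left(-81552\right) = \left(1 - 1\right) \left(-81552\right) = 0 \left(-81552\right) = 0$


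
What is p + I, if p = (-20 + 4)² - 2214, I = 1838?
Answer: -120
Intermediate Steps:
p = -1958 (p = (-16)² - 2214 = 256 - 2214 = -1958)
p + I = -1958 + 1838 = -120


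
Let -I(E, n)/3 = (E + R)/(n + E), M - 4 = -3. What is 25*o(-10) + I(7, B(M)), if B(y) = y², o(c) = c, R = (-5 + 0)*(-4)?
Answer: -2081/8 ≈ -260.13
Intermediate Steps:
M = 1 (M = 4 - 3 = 1)
R = 20 (R = -5*(-4) = 20)
I(E, n) = -3*(20 + E)/(E + n) (I(E, n) = -3*(E + 20)/(n + E) = -3*(20 + E)/(E + n))
25*o(-10) + I(7, B(M)) = 25*(-10) + 3*(-20 - 1*7)/(7 + 1²) = -250 + 3*(-20 - 7)/(7 + 1) = -250 + 3*(-27)/8 = -250 + 3*(⅛)*(-27) = -250 - 81/8 = -2081/8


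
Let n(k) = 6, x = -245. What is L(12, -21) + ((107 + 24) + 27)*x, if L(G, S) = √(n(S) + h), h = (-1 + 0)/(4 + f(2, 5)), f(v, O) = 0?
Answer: -38710 + √23/2 ≈ -38708.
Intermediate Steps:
h = -¼ (h = (-1 + 0)/(4 + 0) = -1/4 = -1*¼ = -¼ ≈ -0.25000)
L(G, S) = √23/2 (L(G, S) = √(6 - ¼) = √(23/4) = √23/2)
L(12, -21) + ((107 + 24) + 27)*x = √23/2 + ((107 + 24) + 27)*(-245) = √23/2 + (131 + 27)*(-245) = √23/2 + 158*(-245) = √23/2 - 38710 = -38710 + √23/2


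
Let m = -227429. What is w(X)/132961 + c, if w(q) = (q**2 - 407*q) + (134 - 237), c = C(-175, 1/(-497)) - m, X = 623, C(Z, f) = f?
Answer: 15028942768837/66081617 ≈ 2.2743e+5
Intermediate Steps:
c = 113032212/497 (c = 1/(-497) - 1*(-227429) = -1/497 + 227429 = 113032212/497 ≈ 2.2743e+5)
w(q) = -103 + q**2 - 407*q (w(q) = (q**2 - 407*q) - 103 = -103 + q**2 - 407*q)
w(X)/132961 + c = (-103 + 623**2 - 407*623)/132961 + 113032212/497 = (-103 + 388129 - 253561)*(1/132961) + 113032212/497 = 134465*(1/132961) + 113032212/497 = 134465/132961 + 113032212/497 = 15028942768837/66081617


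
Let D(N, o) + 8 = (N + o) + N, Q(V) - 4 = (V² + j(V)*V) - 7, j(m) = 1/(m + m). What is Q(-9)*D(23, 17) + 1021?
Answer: 10677/2 ≈ 5338.5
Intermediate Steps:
j(m) = 1/(2*m)
Q(V) = -5/2 + V² (Q(V) = 4 + ((V² + (1/(2*V))*V) - 7) = 4 + ((V² + ½) - 7) = 4 + ((½ + V²) - 7) = 4 + (-13/2 + V²) = -5/2 + V²)
D(N, o) = -8 + o + 2*N (D(N, o) = -8 + ((N + o) + N) = -8 + (o + 2*N) = -8 + o + 2*N)
Q(-9)*D(23, 17) + 1021 = (-5/2 + (-9)²)*(-8 + 17 + 2*23) + 1021 = (-5/2 + 81)*(-8 + 17 + 46) + 1021 = (157/2)*55 + 1021 = 8635/2 + 1021 = 10677/2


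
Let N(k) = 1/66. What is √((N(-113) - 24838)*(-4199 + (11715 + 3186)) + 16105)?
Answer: 2*I*√72364052409/33 ≈ 16303.0*I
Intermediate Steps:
N(k) = 1/66
√((N(-113) - 24838)*(-4199 + (11715 + 3186)) + 16105) = √((1/66 - 24838)*(-4199 + (11715 + 3186)) + 16105) = √(-1639307*(-4199 + 14901)/66 + 16105) = √(-1639307/66*10702 + 16105) = √(-8771931757/33 + 16105) = √(-8771400292/33) = 2*I*√72364052409/33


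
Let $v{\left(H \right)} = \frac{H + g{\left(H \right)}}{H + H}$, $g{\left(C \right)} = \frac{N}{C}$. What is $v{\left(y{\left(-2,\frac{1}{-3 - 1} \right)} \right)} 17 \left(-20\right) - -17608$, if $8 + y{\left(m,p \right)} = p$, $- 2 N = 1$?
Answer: $\frac{18991342}{1089} \approx 17439.0$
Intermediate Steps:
$N = - \frac{1}{2}$ ($N = \left(- \frac{1}{2}\right) 1 = - \frac{1}{2} \approx -0.5$)
$g{\left(C \right)} = - \frac{1}{2 C}$
$y{\left(m,p \right)} = -8 + p$
$v{\left(H \right)} = \frac{H - \frac{1}{2 H}}{2 H}$ ($v{\left(H \right)} = \frac{H - \frac{1}{2 H}}{H + H} = \frac{H - \frac{1}{2 H}}{2 H}$)
$v{\left(y{\left(-2,\frac{1}{-3 - 1} \right)} \right)} 17 \left(-20\right) - -17608 = \left(\frac{1}{2} - \frac{1}{4 \left(-8 + \frac{1}{-3 - 1}\right)^{2}}\right) 17 \left(-20\right) - -17608 = \left(\frac{1}{2} - \frac{1}{4 \left(-8 + \frac{1}{-4}\right)^{2}}\right) 17 \left(-20\right) + 17608 = \left(\frac{1}{2} - \frac{1}{4 \left(-8 - \frac{1}{4}\right)^{2}}\right) 17 \left(-20\right) + 17608 = \left(\frac{1}{2} - \frac{1}{4 \cdot \frac{1089}{16}}\right) 17 \left(-20\right) + 17608 = \left(\frac{1}{2} - \frac{4}{1089}\right) 17 \left(-20\right) + 17608 = \frac{1081}{2178} \cdot 17 \left(-20\right) + 17608 = \frac{18377}{2178} \left(-20\right) + 17608 = - \frac{183770}{1089} + 17608 = \frac{18991342}{1089}$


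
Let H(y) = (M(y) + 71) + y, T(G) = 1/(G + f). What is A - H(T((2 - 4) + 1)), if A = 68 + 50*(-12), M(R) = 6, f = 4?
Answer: -1828/3 ≈ -609.33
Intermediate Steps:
T(G) = 1/(4 + G) (T(G) = 1/(G + 4) = 1/(4 + G))
H(y) = 77 + y (H(y) = (6 + 71) + y = 77 + y)
A = -532 (A = 68 - 600 = -532)
A - H(T((2 - 4) + 1)) = -532 - (77 + 1/(4 + ((2 - 4) + 1))) = -532 - (77 + 1/(4 + (-2 + 1))) = -532 - (77 + 1/(4 - 1)) = -532 - (77 + 1/3) = -532 - 1*232/3 = -532 - 232/3 = -1828/3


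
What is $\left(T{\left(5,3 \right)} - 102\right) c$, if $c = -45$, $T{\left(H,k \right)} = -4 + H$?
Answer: $4545$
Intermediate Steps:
$\left(T{\left(5,3 \right)} - 102\right) c = \left(\left(-4 + 5\right) - 102\right) \left(-45\right) = \left(1 - 102\right) \left(-45\right) = \left(-101\right) \left(-45\right) = 4545$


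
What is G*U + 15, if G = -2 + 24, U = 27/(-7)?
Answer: -489/7 ≈ -69.857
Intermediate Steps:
U = -27/7 (U = 27*(-⅐) = -27/7 ≈ -3.8571)
G = 22
G*U + 15 = 22*(-27/7) + 15 = -594/7 + 15 = -489/7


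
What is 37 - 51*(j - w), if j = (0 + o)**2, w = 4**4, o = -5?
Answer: 11818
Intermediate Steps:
w = 256
j = 25 (j = (0 - 5)**2 = (-5)**2 = 25)
37 - 51*(j - w) = 37 - 51*(25 - 1*256) = 37 - 51*(25 - 256) = 37 - 51*(-231) = 37 + 11781 = 11818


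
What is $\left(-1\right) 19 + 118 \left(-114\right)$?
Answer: $-13471$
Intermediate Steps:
$\left(-1\right) 19 + 118 \left(-114\right) = -19 - 13452 = -13471$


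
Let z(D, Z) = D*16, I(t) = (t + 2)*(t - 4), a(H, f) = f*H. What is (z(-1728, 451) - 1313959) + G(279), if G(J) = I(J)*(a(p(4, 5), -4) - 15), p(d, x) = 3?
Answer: -3428032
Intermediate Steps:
a(H, f) = H*f
I(t) = (-4 + t)*(2 + t) (I(t) = (2 + t)*(-4 + t) = (-4 + t)*(2 + t))
z(D, Z) = 16*D
G(J) = 216 - 27*J² + 54*J (G(J) = (-8 + J² - 2*J)*(3*(-4) - 15) = (-8 + J² - 2*J)*(-12 - 15) = (-8 + J² - 2*J)*(-27) = 216 - 27*J² + 54*J)
(z(-1728, 451) - 1313959) + G(279) = (16*(-1728) - 1313959) + (216 - 27*279² + 54*279) = (-27648 - 1313959) + (216 - 27*77841 + 15066) = -1341607 + (216 - 2101707 + 15066) = -1341607 - 2086425 = -3428032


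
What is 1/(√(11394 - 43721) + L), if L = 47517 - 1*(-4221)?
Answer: 51738/2676852971 - I*√32327/2676852971 ≈ 1.9328e-5 - 6.7167e-8*I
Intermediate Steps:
L = 51738 (L = 47517 + 4221 = 51738)
1/(√(11394 - 43721) + L) = 1/(√(11394 - 43721) + 51738) = 1/(√(-32327) + 51738) = 1/(I*√32327 + 51738) = 1/(51738 + I*√32327)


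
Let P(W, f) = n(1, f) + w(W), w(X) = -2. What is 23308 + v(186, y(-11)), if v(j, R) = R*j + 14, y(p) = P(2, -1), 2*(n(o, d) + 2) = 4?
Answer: 22950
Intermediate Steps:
n(o, d) = 0 (n(o, d) = -2 + (½)*4 = -2 + 2 = 0)
P(W, f) = -2 (P(W, f) = 0 - 2 = -2)
y(p) = -2
v(j, R) = 14 + R*j
23308 + v(186, y(-11)) = 23308 + (14 - 2*186) = 23308 + (14 - 372) = 23308 - 358 = 22950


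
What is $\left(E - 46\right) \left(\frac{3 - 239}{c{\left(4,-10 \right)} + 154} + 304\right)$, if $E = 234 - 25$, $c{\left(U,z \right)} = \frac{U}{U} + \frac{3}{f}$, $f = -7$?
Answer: $\frac{26672994}{541} \approx 49303.0$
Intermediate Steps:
$c{\left(U,z \right)} = \frac{4}{7}$ ($c{\left(U,z \right)} = \frac{U}{U} + \frac{3}{-7} = 1 + 3 \left(- \frac{1}{7}\right) = 1 - \frac{3}{7} = \frac{4}{7}$)
$E = 209$
$\left(E - 46\right) \left(\frac{3 - 239}{c{\left(4,-10 \right)} + 154} + 304\right) = \left(209 - 46\right) \left(\frac{3 - 239}{\frac{4}{7} + 154} + 304\right) = 163 \left(- \frac{236}{\frac{1082}{7}} + 304\right) = 163 \left(\left(-236\right) \frac{7}{1082} + 304\right) = 163 \left(- \frac{826}{541} + 304\right) = 163 \cdot \frac{163638}{541} = \frac{26672994}{541}$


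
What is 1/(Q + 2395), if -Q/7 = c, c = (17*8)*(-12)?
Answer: 1/13819 ≈ 7.2364e-5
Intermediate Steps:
c = -1632 (c = 136*(-12) = -1632)
Q = 11424 (Q = -7*(-1632) = 11424)
1/(Q + 2395) = 1/(11424 + 2395) = 1/13819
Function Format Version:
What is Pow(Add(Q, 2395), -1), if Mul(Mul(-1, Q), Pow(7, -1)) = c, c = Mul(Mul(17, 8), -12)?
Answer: Rational(1, 13819) ≈ 7.2364e-5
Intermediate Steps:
c = -1632 (c = Mul(136, -12) = -1632)
Q = 11424 (Q = Mul(-7, -1632) = 11424)
Pow(Add(Q, 2395), -1) = Pow(Add(11424, 2395), -1) = Pow(13819, -1) = Rational(1, 13819)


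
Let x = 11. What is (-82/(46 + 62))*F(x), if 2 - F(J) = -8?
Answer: -205/27 ≈ -7.5926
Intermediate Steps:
F(J) = 10 (F(J) = 2 - 1*(-8) = 2 + 8 = 10)
(-82/(46 + 62))*F(x) = -82/(46 + 62)*10 = -82/108*10 = -82*1/108*10 = -41/54*10 = -205/27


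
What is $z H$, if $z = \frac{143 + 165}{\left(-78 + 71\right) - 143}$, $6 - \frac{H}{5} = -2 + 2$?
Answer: $- \frac{308}{5} \approx -61.6$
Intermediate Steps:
$H = 30$ ($H = 30 - 5 \left(-2 + 2\right) = 30 - 0 = 30 + 0 = 30$)
$z = - \frac{154}{75}$ ($z = \frac{308}{-7 - 143} = \frac{308}{-150} = 308 \left(- \frac{1}{150}\right) = - \frac{154}{75} \approx -2.0533$)
$z H = \left(- \frac{154}{75}\right) 30 = - \frac{308}{5}$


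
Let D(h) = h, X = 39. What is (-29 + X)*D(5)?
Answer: 50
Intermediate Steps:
(-29 + X)*D(5) = (-29 + 39)*5 = 10*5 = 50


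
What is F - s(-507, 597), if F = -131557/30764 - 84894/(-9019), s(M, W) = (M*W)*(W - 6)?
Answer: 49633051094883557/277460516 ≈ 1.7888e+8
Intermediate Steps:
s(M, W) = M*W*(-6 + W) (s(M, W) = (M*W)*(-6 + W) = M*W*(-6 + W))
F = 1425166433/277460516 (F = -131557*1/30764 - 84894*(-1/9019) = -131557/30764 + 84894/9019 = 1425166433/277460516 ≈ 5.1365)
F - s(-507, 597) = 1425166433/277460516 - (-507)*597*(-6 + 597) = 1425166433/277460516 - (-507)*597*591 = 1425166433/277460516 - 1*(-178883289) = 1425166433/277460516 + 178883289 = 49633051094883557/277460516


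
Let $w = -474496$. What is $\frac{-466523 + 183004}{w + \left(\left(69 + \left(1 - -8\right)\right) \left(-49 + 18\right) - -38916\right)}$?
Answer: $\frac{283519}{437998} \approx 0.64731$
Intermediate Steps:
$\frac{-466523 + 183004}{w + \left(\left(69 + \left(1 - -8\right)\right) \left(-49 + 18\right) - -38916\right)} = \frac{-466523 + 183004}{-474496 + \left(\left(69 + \left(1 - -8\right)\right) \left(-49 + 18\right) - -38916\right)} = - \frac{283519}{-474496 + \left(\left(69 + \left(1 + 8\right)\right) \left(-31\right) + 38916\right)} = - \frac{283519}{-474496 + \left(\left(69 + 9\right) \left(-31\right) + 38916\right)} = - \frac{283519}{-474496 + \left(78 \left(-31\right) + 38916\right)} = - \frac{283519}{-474496 + \left(-2418 + 38916\right)} = - \frac{283519}{-474496 + 36498} = - \frac{283519}{-437998} = \left(-283519\right) \left(- \frac{1}{437998}\right) = \frac{283519}{437998}$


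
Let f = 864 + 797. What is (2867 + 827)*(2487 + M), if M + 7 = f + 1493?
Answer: 20811996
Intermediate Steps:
f = 1661
M = 3147 (M = -7 + (1661 + 1493) = -7 + 3154 = 3147)
(2867 + 827)*(2487 + M) = (2867 + 827)*(2487 + 3147) = 3694*5634 = 20811996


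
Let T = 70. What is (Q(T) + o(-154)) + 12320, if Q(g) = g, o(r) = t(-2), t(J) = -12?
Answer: 12378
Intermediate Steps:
o(r) = -12
(Q(T) + o(-154)) + 12320 = (70 - 12) + 12320 = 58 + 12320 = 12378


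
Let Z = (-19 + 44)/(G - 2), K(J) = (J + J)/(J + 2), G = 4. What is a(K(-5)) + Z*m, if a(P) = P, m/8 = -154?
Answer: -46190/3 ≈ -15397.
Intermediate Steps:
K(J) = 2*J/(2 + J) (K(J) = (2*J)/(2 + J) = 2*J/(2 + J))
m = -1232 (m = 8*(-154) = -1232)
Z = 25/2 (Z = (-19 + 44)/(4 - 2) = 25/2 ≈ 12.500)
a(K(-5)) + Z*m = 2*(-5)/(2 - 5) + (25/2)*(-1232) = 2*(-5)/(-3) - 15400 = 2*(-5)*(-⅓) - 15400 = 10/3 - 15400 = -46190/3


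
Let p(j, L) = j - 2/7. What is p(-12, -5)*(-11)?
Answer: 946/7 ≈ 135.14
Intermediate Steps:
p(j, L) = -2/7 + j (p(j, L) = j - 2*⅐ = j - 2/7 = -2/7 + j)
p(-12, -5)*(-11) = (-2/7 - 12)*(-11) = -86/7*(-11) = 946/7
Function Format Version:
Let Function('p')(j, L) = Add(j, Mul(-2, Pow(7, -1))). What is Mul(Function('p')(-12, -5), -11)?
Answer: Rational(946, 7) ≈ 135.14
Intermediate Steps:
Function('p')(j, L) = Add(Rational(-2, 7), j) (Function('p')(j, L) = Add(j, Mul(-2, Rational(1, 7))) = Add(j, Rational(-2, 7)) = Add(Rational(-2, 7), j))
Mul(Function('p')(-12, -5), -11) = Mul(Add(Rational(-2, 7), -12), -11) = Mul(Rational(-86, 7), -11) = Rational(946, 7)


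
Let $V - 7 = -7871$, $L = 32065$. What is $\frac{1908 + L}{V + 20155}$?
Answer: $\frac{33973}{12291} \approx 2.7641$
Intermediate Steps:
$V = -7864$ ($V = 7 - 7871 = -7864$)
$\frac{1908 + L}{V + 20155} = \frac{1908 + 32065}{-7864 + 20155} = \frac{33973}{12291}$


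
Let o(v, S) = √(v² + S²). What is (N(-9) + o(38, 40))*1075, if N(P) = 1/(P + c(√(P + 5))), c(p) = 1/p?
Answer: -1548/13 + 2150*√761 + 86*I/13 ≈ 59191.0 + 6.6154*I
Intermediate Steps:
o(v, S) = √(S² + v²)
N(P) = 1/(P + (5 + P)^(-½)) (N(P) = 1/(P + 1/(√(P + 5))) = 1/(P + 1/(√(5 + P))) = 1/(P + (5 + P)^(-½)))
(N(-9) + o(38, 40))*1075 = (√(5 - 9)/(1 - 9*√(5 - 9)) + √(40² + 38²))*1075 = (√(-4)/(1 - 18*I) + √(1600 + 1444))*1075 = ((2*I)/(1 - 18*I) + √3044)*1075 = ((2*I)/(1 - 18*I) + 2*√761)*1075 = (((1 + 18*I)/325)*(2*I) + 2*√761)*1075 = (2*I*(1 + 18*I)/325 + 2*√761)*1075 = (2*√761 + 2*I*(1 + 18*I)/325)*1075 = 2150*√761 + 86*I*(1 + 18*I)/13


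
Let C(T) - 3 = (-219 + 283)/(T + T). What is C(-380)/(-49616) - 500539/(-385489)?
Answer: 181476446679/139770008560 ≈ 1.2984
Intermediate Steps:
C(T) = 3 + 32/T (C(T) = 3 + (-219 + 283)/(T + T) = 3 + 64/((2*T)) = 3 + 64*(1/(2*T)) = 3 + 32/T)
C(-380)/(-49616) - 500539/(-385489) = (3 + 32/(-380))/(-49616) - 500539/(-385489) = (3 + 32*(-1/380))*(-1/49616) - 500539*(-1/385489) = (3 - 8/95)*(-1/49616) + 38503/29653 = (277/95)*(-1/49616) + 38503/29653 = -277/4713520 + 38503/29653 = 181476446679/139770008560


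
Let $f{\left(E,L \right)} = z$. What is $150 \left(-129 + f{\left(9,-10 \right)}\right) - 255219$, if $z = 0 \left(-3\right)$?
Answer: $-274569$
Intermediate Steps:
$z = 0$
$f{\left(E,L \right)} = 0$
$150 \left(-129 + f{\left(9,-10 \right)}\right) - 255219 = 150 \left(-129 + 0\right) - 255219 = 150 \left(-129\right) - 255219 = -19350 - 255219 = -274569$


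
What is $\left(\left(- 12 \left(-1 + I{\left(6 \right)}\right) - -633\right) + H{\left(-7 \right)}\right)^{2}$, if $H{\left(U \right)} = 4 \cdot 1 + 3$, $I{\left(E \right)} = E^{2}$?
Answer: $48400$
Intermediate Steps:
$H{\left(U \right)} = 7$ ($H{\left(U \right)} = 4 + 3 = 7$)
$\left(\left(- 12 \left(-1 + I{\left(6 \right)}\right) - -633\right) + H{\left(-7 \right)}\right)^{2} = \left(\left(- 12 \left(-1 + 6^{2}\right) - -633\right) + 7\right)^{2} = \left(\left(- 12 \left(-1 + 36\right) + 633\right) + 7\right)^{2} = \left(\left(\left(-12\right) 35 + 633\right) + 7\right)^{2} = \left(\left(-420 + 633\right) + 7\right)^{2} = \left(213 + 7\right)^{2} = 220^{2} = 48400$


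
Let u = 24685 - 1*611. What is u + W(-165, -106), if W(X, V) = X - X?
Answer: 24074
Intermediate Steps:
W(X, V) = 0
u = 24074 (u = 24685 - 611 = 24074)
u + W(-165, -106) = 24074 + 0 = 24074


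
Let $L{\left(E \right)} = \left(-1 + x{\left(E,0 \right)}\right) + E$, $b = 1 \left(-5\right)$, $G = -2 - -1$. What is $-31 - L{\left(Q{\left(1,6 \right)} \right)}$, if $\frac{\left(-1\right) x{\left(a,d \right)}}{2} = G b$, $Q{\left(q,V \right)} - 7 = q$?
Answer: $-28$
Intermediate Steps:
$G = -1$ ($G = -2 + 1 = -1$)
$Q{\left(q,V \right)} = 7 + q$
$b = -5$
$x{\left(a,d \right)} = -10$ ($x{\left(a,d \right)} = - 2 \left(\left(-1\right) \left(-5\right)\right) = \left(-2\right) 5 = -10$)
$L{\left(E \right)} = -11 + E$ ($L{\left(E \right)} = \left(-1 - 10\right) + E = -11 + E$)
$-31 - L{\left(Q{\left(1,6 \right)} \right)} = -31 - \left(-11 + \left(7 + 1\right)\right) = -31 - \left(-11 + 8\right) = -31 - -3 = -31 + 3 = -28$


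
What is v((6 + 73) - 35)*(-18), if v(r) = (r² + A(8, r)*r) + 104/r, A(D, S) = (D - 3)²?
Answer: -601596/11 ≈ -54691.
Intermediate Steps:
A(D, S) = (-3 + D)²
v(r) = r² + 25*r + 104/r (v(r) = (r² + (-3 + 8)²*r) + 104/r = (r² + 5²*r) + 104/r = (r² + 25*r) + 104/r = r² + 25*r + 104/r)
v((6 + 73) - 35)*(-18) = ((104 + ((6 + 73) - 35)²*(25 + ((6 + 73) - 35)))/((6 + 73) - 35))*(-18) = ((104 + (79 - 35)²*(25 + (79 - 35)))/(79 - 35))*(-18) = ((104 + 44²*(25 + 44))/44)*(-18) = ((104 + 1936*69)/44)*(-18) = ((104 + 133584)/44)*(-18) = ((1/44)*133688)*(-18) = (33422/11)*(-18) = -601596/11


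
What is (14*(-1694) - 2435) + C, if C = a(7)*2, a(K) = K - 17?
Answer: -26171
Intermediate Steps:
a(K) = -17 + K
C = -20 (C = (-17 + 7)*2 = -10*2 = -20)
(14*(-1694) - 2435) + C = (14*(-1694) - 2435) - 20 = (-23716 - 2435) - 20 = -26151 - 20 = -26171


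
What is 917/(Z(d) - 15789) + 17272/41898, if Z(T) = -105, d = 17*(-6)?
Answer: 39350117/110987802 ≈ 0.35454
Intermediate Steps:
d = -102
917/(Z(d) - 15789) + 17272/41898 = 917/(-105 - 15789) + 17272/41898 = 917/(-15894) + 17272*(1/41898) = 917*(-1/15894) + 8636/20949 = -917/15894 + 8636/20949 = 39350117/110987802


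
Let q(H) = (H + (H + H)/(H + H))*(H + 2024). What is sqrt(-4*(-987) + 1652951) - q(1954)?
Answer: -7776990 + sqrt(1656899) ≈ -7.7757e+6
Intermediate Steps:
q(H) = (1 + H)*(2024 + H) (q(H) = (H + (2*H)/((2*H)))*(2024 + H) = (H + (2*H)*(1/(2*H)))*(2024 + H) = (H + 1)*(2024 + H) = (1 + H)*(2024 + H))
sqrt(-4*(-987) + 1652951) - q(1954) = sqrt(-4*(-987) + 1652951) - (2024 + 1954**2 + 2025*1954) = sqrt(3948 + 1652951) - (2024 + 3818116 + 3956850) = sqrt(1656899) - 1*7776990 = sqrt(1656899) - 7776990 = -7776990 + sqrt(1656899)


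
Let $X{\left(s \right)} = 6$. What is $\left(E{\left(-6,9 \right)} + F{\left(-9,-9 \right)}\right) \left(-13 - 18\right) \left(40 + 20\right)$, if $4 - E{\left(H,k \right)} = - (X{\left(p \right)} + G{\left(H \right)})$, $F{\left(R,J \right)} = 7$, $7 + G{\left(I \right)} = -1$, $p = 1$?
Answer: $-16740$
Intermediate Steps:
$G{\left(I \right)} = -8$ ($G{\left(I \right)} = -7 - 1 = -8$)
$E{\left(H,k \right)} = 2$ ($E{\left(H,k \right)} = 4 - - (6 - 8) = 4 - \left(-1\right) \left(-2\right) = 4 - 2 = 2$)
$\left(E{\left(-6,9 \right)} + F{\left(-9,-9 \right)}\right) \left(-13 - 18\right) \left(40 + 20\right) = \left(2 + 7\right) \left(-13 - 18\right) \left(40 + 20\right) = 9 \left(\left(-31\right) 60\right) = 9 \left(-1860\right) = -16740$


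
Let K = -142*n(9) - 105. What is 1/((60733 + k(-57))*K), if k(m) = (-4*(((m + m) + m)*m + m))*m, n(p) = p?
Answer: -1/3139483299 ≈ -3.1852e-10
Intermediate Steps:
k(m) = m*(-12*m² - 4*m) (k(m) = (-4*((2*m + m)*m + m))*m = (-4*((3*m)*m + m))*m = (-4*(3*m² + m))*m = (-4*(m + 3*m²))*m = (-12*m² - 4*m)*m = m*(-12*m² - 4*m))
K = -1383 (K = -142*9 - 105 = -1278 - 105 = -1383)
1/((60733 + k(-57))*K) = 1/((60733 + (-57)²*(-4 - 12*(-57)))*(-1383)) = -1/1383/(60733 + 3249*(-4 + 684)) = -1/1383/(60733 + 3249*680) = -1/1383/(60733 + 2209320) = -1/1383/2270053 = (1/2270053)*(-1/1383) = -1/3139483299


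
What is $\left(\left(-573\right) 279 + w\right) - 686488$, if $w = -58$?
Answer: $-846413$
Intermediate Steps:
$\left(\left(-573\right) 279 + w\right) - 686488 = \left(\left(-573\right) 279 - 58\right) - 686488 = \left(-159867 - 58\right) - 686488 = -159925 - 686488 = -846413$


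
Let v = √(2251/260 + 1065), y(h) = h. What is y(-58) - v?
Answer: -58 - √18144815/130 ≈ -90.767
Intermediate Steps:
v = √18144815/130 (v = √(2251*(1/260) + 1065) = √(2251/260 + 1065) = √(279151/260) = √18144815/130 ≈ 32.767)
y(-58) - v = -58 - √18144815/130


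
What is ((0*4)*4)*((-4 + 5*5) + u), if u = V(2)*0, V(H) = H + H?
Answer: 0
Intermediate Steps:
V(H) = 2*H
u = 0 (u = (2*2)*0 = 4*0 = 0)
((0*4)*4)*((-4 + 5*5) + u) = ((0*4)*4)*((-4 + 5*5) + 0) = (0*4)*((-4 + 25) + 0) = 0*(21 + 0) = 0*21 = 0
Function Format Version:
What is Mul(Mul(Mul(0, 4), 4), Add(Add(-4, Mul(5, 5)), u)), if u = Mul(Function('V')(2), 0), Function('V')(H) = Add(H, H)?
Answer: 0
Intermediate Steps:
Function('V')(H) = Mul(2, H)
u = 0 (u = Mul(Mul(2, 2), 0) = Mul(4, 0) = 0)
Mul(Mul(Mul(0, 4), 4), Add(Add(-4, Mul(5, 5)), u)) = Mul(Mul(Mul(0, 4), 4), Add(Add(-4, Mul(5, 5)), 0)) = Mul(Mul(0, 4), Add(Add(-4, 25), 0)) = Mul(0, Add(21, 0)) = Mul(0, 21) = 0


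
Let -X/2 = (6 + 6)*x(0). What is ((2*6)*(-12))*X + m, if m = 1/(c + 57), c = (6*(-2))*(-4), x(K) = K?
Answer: 1/105 ≈ 0.0095238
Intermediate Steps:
c = 48 (c = -12*(-4) = 48)
m = 1/105 (m = 1/(48 + 57) = 1/105 ≈ 0.0095238)
X = 0 (X = -2*(6 + 6)*0 = -24*0 = -2*0 = 0)
((2*6)*(-12))*X + m = ((2*6)*(-12))*0 + 1/105 = (12*(-12))*0 + 1/105 = -144*0 + 1/105 = 0 + 1/105 = 1/105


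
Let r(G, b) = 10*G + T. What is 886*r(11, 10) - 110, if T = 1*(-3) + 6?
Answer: 100008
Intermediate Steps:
T = 3 (T = -3 + 6 = 3)
r(G, b) = 3 + 10*G (r(G, b) = 10*G + 3 = 3 + 10*G)
886*r(11, 10) - 110 = 886*(3 + 10*11) - 110 = 886*(3 + 110) - 110 = 886*113 - 110 = 100118 - 110 = 100008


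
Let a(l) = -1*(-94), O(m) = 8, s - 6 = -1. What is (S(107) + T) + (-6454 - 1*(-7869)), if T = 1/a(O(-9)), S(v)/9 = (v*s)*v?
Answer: 48562281/94 ≈ 5.1662e+5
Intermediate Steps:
s = 5 (s = 6 - 1 = 5)
a(l) = 94
S(v) = 45*v² (S(v) = 9*((v*5)*v) = 9*((5*v)*v) = 9*(5*v²) = 45*v²)
T = 1/94 ≈ 0.010638
(S(107) + T) + (-6454 - 1*(-7869)) = (45*107² + 1/94) + (-6454 - 1*(-7869)) = (45*11449 + 1/94) + (-6454 + 7869) = (515205 + 1/94) + 1415 = 48429271/94 + 1415 = 48562281/94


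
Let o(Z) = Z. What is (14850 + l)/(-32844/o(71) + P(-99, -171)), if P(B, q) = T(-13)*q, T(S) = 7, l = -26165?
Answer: 25915/3801 ≈ 6.8179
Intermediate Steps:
P(B, q) = 7*q
(14850 + l)/(-32844/o(71) + P(-99, -171)) = (14850 - 26165)/(-32844/71 + 7*(-171)) = -11315/(-32844*1/71 - 1197) = -11315/(-32844/71 - 1197) = -11315/(-117831/71) = -11315*(-71/117831) = 25915/3801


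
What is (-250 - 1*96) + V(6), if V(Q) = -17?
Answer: -363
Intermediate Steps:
(-250 - 1*96) + V(6) = (-250 - 1*96) - 17 = (-250 - 96) - 17 = -346 - 17 = -363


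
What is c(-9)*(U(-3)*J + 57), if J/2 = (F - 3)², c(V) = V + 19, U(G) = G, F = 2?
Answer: 510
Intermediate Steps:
c(V) = 19 + V
J = 2 (J = 2*(2 - 3)² = 2*(-1)² = 2*1 = 2)
c(-9)*(U(-3)*J + 57) = (19 - 9)*(-3*2 + 57) = 10*(-6 + 57) = 10*51 = 510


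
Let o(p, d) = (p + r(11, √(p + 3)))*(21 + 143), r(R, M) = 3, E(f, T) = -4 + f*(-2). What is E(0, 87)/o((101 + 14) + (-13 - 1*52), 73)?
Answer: -1/2173 ≈ -0.00046019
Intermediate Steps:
E(f, T) = -4 - 2*f
o(p, d) = 492 + 164*p (o(p, d) = (p + 3)*(21 + 143) = (3 + p)*164 = 492 + 164*p)
E(0, 87)/o((101 + 14) + (-13 - 1*52), 73) = (-4 - 2*0)/(492 + 164*((101 + 14) + (-13 - 1*52))) = (-4 + 0)/(492 + 164*(115 + (-13 - 52))) = -4/(492 + 164*(115 - 65)) = -4/(492 + 164*50) = -4/(492 + 8200) = -4/8692 = -4*1/8692 = -1/2173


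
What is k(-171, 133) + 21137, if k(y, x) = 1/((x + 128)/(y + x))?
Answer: 5516719/261 ≈ 21137.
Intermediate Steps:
k(y, x) = (x + y)/(128 + x) (k(y, x) = 1/((128 + x)/(x + y)) = (x + y)/(128 + x))
k(-171, 133) + 21137 = (133 - 171)/(128 + 133) + 21137 = -38/261 + 21137 = 5516719/261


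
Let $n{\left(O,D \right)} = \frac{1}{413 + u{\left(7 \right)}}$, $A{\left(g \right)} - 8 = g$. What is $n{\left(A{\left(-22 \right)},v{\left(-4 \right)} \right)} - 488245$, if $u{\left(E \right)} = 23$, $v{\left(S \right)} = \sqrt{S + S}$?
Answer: $- \frac{212874819}{436} \approx -4.8825 \cdot 10^{5}$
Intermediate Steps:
$v{\left(S \right)} = \sqrt{2} \sqrt{S}$ ($v{\left(S \right)} = \sqrt{2 S} = \sqrt{2} \sqrt{S}$)
$A{\left(g \right)} = 8 + g$
$n{\left(O,D \right)} = \frac{1}{436}$ ($n{\left(O,D \right)} = \frac{1}{413 + 23} = \frac{1}{436}$)
$n{\left(A{\left(-22 \right)},v{\left(-4 \right)} \right)} - 488245 = \frac{1}{436} - 488245 = - \frac{212874819}{436}$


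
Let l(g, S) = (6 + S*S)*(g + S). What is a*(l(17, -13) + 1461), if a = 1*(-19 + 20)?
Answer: 2161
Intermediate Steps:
l(g, S) = (6 + S²)*(S + g)
a = 1 (a = 1*1 = 1)
a*(l(17, -13) + 1461) = 1*(((-13)³ + 6*(-13) + 6*17 + 17*(-13)²) + 1461) = 1*((-2197 - 78 + 102 + 17*169) + 1461) = 1*((-2197 - 78 + 102 + 2873) + 1461) = 1*(700 + 1461) = 1*2161 = 2161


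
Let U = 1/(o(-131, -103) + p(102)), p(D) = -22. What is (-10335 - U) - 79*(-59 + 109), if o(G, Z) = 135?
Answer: -1614206/113 ≈ -14285.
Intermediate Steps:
U = 1/113 (U = 1/(135 - 22) = 1/113 ≈ 0.0088496)
(-10335 - U) - 79*(-59 + 109) = (-10335 - 1*1/113) - 79*(-59 + 109) = (-10335 - 1/113) - 79*50 = -1167856/113 - 3950 = -1614206/113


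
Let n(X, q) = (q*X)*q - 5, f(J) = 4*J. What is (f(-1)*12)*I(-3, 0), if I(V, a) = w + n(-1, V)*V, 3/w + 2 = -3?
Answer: -9936/5 ≈ -1987.2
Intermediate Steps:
w = -⅗ (w = 3/(-2 - 3) = 3/(-5) = 3*(-⅕) = -⅗ ≈ -0.60000)
n(X, q) = -5 + X*q² (n(X, q) = (X*q)*q - 5 = X*q² - 5 = -5 + X*q²)
I(V, a) = -⅗ + V*(-5 - V²) (I(V, a) = -⅗ + (-5 - V²)*V = -⅗ + V*(-5 - V²))
(f(-1)*12)*I(-3, 0) = ((4*(-1))*12)*(-⅗ - 1*(-3)³ - 5*(-3)) = (-4*12)*(-⅗ - 1*(-27) + 15) = -48*(-⅗ + 27 + 15) = -48*207/5 = -9936/5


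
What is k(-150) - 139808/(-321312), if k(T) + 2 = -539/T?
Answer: 339461/167350 ≈ 2.0285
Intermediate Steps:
k(T) = -2 - 539/T
k(-150) - 139808/(-321312) = (-2 - 539/(-150)) - 139808/(-321312) = (-2 - 539*(-1/150)) - 139808*(-1/321312) = (-2 + 539/150) + 4369/10041 = 239/150 + 4369/10041 = 339461/167350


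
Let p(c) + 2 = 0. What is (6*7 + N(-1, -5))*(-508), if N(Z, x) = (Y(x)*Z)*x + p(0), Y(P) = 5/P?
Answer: -17780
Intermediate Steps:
p(c) = -2 (p(c) = -2 + 0 = -2)
N(Z, x) = -2 + 5*Z (N(Z, x) = ((5/x)*Z)*x - 2 = (5*Z/x)*x - 2 = 5*Z - 2 = -2 + 5*Z)
(6*7 + N(-1, -5))*(-508) = (6*7 + (-2 + 5*(-1)))*(-508) = (42 + (-2 - 5))*(-508) = (42 - 7)*(-508) = 35*(-508) = -17780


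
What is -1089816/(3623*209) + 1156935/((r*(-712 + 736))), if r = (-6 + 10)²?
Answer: 291873597067/96922496 ≈ 3011.4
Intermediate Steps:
r = 16 (r = 4² = 16)
-1089816/(3623*209) + 1156935/((r*(-712 + 736))) = -1089816/(3623*209) + 1156935/((16*(-712 + 736))) = -1089816/757207 + 1156935/((16*24)) = -1089816*1/757207 + 1156935/384 = -1089816/757207 + 1156935*(1/384) = -1089816/757207 + 385645/128 = 291873597067/96922496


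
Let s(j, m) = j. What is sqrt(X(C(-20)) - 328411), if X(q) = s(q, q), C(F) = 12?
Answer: I*sqrt(328399) ≈ 573.06*I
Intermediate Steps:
X(q) = q
sqrt(X(C(-20)) - 328411) = sqrt(12 - 328411) = sqrt(-328399) = I*sqrt(328399)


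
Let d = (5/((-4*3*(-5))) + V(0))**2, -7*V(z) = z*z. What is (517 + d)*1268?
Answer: 23600333/36 ≈ 6.5557e+5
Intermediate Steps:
V(z) = -z**2/7 (V(z) = -z*z/7 = -z**2/7)
d = 1/144 (d = (5/((-4*3*(-5))) - 1/7*0**2)**2 = (5/((-12*(-5))) - 1/7*0)**2 = (5/60 + 0)**2 = (5*(1/60) + 0)**2 = (1/12 + 0)**2 = (1/12)**2 = 1/144 ≈ 0.0069444)
(517 + d)*1268 = (517 + 1/144)*1268 = (74449/144)*1268 = 23600333/36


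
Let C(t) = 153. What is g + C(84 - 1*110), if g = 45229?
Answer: 45382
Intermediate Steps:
g + C(84 - 1*110) = 45229 + 153 = 45382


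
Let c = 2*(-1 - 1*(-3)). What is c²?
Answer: 16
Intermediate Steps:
c = 4 (c = 2*(-1 + 3) = 2*2 = 4)
c² = 4² = 16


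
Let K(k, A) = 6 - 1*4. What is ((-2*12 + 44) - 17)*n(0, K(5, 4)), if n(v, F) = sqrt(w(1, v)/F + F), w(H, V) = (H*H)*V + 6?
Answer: 3*sqrt(5) ≈ 6.7082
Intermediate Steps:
w(H, V) = 6 + V*H**2 (w(H, V) = H**2*V + 6 = V*H**2 + 6 = 6 + V*H**2)
K(k, A) = 2 (K(k, A) = 6 - 4 = 2)
n(v, F) = sqrt(F + (6 + v)/F) (n(v, F) = sqrt((6 + v*1**2)/F + F) = sqrt((6 + v*1)/F + F) = sqrt((6 + v)/F + F) = sqrt(F + (6 + v)/F))
((-2*12 + 44) - 17)*n(0, K(5, 4)) = ((-2*12 + 44) - 17)*sqrt((6 + 0 + 2**2)/2) = ((-24 + 44) - 17)*sqrt((6 + 0 + 4)/2) = (20 - 17)*sqrt((1/2)*10) = 3*sqrt(5)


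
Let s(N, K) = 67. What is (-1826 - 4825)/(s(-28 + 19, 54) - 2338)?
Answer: 2217/757 ≈ 2.9287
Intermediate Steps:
(-1826 - 4825)/(s(-28 + 19, 54) - 2338) = (-1826 - 4825)/(67 - 2338) = -6651/(-2271) = -6651*(-1/2271) = 2217/757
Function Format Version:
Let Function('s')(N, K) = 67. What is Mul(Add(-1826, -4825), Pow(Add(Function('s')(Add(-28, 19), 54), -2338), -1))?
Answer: Rational(2217, 757) ≈ 2.9287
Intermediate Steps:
Mul(Add(-1826, -4825), Pow(Add(Function('s')(Add(-28, 19), 54), -2338), -1)) = Mul(Add(-1826, -4825), Pow(Add(67, -2338), -1)) = Mul(-6651, Pow(-2271, -1)) = Mul(-6651, Rational(-1, 2271)) = Rational(2217, 757)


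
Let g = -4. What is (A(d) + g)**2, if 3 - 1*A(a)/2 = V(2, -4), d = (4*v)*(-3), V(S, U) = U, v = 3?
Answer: 100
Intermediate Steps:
d = -36 (d = (4*3)*(-3) = 12*(-3) = -36)
A(a) = 14 (A(a) = 6 - 2*(-4) = 6 + 8 = 14)
(A(d) + g)**2 = (14 - 4)**2 = 10**2 = 100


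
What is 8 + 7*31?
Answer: 225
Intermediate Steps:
8 + 7*31 = 8 + 217 = 225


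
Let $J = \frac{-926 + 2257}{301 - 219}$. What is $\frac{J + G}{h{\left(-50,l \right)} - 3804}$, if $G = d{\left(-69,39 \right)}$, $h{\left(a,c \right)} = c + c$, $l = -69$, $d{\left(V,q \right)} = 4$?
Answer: $- \frac{553}{107748} \approx -0.0051323$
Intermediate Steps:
$h{\left(a,c \right)} = 2 c$
$J = \frac{1331}{82} \approx 16.232$
$G = 4$
$\frac{J + G}{h{\left(-50,l \right)} - 3804} = \frac{\frac{1331}{82} + 4}{2 \left(-69\right) - 3804} = \frac{1659}{82 \left(-138 - 3804\right)} = \frac{1659}{82 \left(-3942\right)} = \frac{1659}{82} \left(- \frac{1}{3942}\right) = - \frac{553}{107748}$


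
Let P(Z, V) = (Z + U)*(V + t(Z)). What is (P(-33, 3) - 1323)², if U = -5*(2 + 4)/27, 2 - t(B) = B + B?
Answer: 1135959616/81 ≈ 1.4024e+7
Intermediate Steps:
t(B) = 2 - 2*B (t(B) = 2 - (B + B) = 2 - 2*B)
U = -10/9 (U = -5*6*(1/27) = -30*1/27 = -10/9 ≈ -1.1111)
P(Z, V) = (-10/9 + Z)*(2 + V - 2*Z) (P(Z, V) = (Z - 10/9)*(V + (2 - 2*Z)) = (-10/9 + Z)*(2 + V - 2*Z))
(P(-33, 3) - 1323)² = ((-20/9 - 2*(-33)² - 10/9*3 + (38/9)*(-33) + 3*(-33)) - 1323)² = ((-20/9 - 2*1089 - 10/3 - 418/3 - 99) - 1323)² = ((-20/9 - 2178 - 10/3 - 418/3 - 99) - 1323)² = (-21797/9 - 1323)² = (-33704/9)² = 1135959616/81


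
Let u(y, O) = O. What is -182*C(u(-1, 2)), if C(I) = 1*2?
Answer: -364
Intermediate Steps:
C(I) = 2
-182*C(u(-1, 2)) = -182*2 = -364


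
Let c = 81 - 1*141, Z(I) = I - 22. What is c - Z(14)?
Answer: -52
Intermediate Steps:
Z(I) = -22 + I
c = -60 (c = 81 - 141 = -60)
c - Z(14) = -60 - (-22 + 14) = -60 - 1*(-8) = -60 + 8 = -52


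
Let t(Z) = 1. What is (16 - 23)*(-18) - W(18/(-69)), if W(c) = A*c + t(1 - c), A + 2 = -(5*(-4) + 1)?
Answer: 2977/23 ≈ 129.43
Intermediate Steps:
A = 17 (A = -2 - (5*(-4) + 1) = -2 - (-20 + 1) = -2 - 1*(-19) = -2 + 19 = 17)
W(c) = 1 + 17*c (W(c) = 17*c + 1 = 1 + 17*c)
(16 - 23)*(-18) - W(18/(-69)) = (16 - 23)*(-18) - (1 + 17*(18/(-69))) = -7*(-18) - (1 + 17*(18*(-1/69))) = 126 - (1 + 17*(-6/23)) = 126 - (1 - 102/23) = 126 - 1*(-79/23) = 126 + 79/23 = 2977/23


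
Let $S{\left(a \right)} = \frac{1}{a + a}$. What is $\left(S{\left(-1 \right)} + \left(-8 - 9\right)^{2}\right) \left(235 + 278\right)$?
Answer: $\frac{296001}{2} \approx 1.48 \cdot 10^{5}$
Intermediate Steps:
$S{\left(a \right)} = \frac{1}{2 a}$
$\left(S{\left(-1 \right)} + \left(-8 - 9\right)^{2}\right) \left(235 + 278\right) = \left(\frac{1}{2 \left(-1\right)} + \left(-8 - 9\right)^{2}\right) \left(235 + 278\right) = \left(\frac{1}{2} \left(-1\right) + \left(-17\right)^{2}\right) 513 = \left(- \frac{1}{2} + 289\right) 513 = \frac{577}{2} \cdot 513 = \frac{296001}{2}$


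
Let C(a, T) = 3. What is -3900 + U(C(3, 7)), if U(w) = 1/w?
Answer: -11699/3 ≈ -3899.7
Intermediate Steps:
-3900 + U(C(3, 7)) = -3900 + 1/3 = -3900 + ⅓ = -11699/3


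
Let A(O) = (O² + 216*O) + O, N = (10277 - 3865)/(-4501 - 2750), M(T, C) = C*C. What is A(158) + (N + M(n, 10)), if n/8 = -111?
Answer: 430340438/7251 ≈ 59349.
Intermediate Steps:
n = -888 (n = 8*(-111) = -888)
M(T, C) = C²
N = -6412/7251 (N = 6412/(-7251) = 6412*(-1/7251) = -6412/7251 ≈ -0.88429)
A(O) = O² + 217*O
A(158) + (N + M(n, 10)) = 158*(217 + 158) + (-6412/7251 + 10²) = 158*375 + (-6412/7251 + 100) = 59250 + 718688/7251 = 430340438/7251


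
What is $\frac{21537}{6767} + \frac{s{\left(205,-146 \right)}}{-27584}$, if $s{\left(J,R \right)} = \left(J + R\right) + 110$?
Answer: $\frac{592932985}{186660928} \approx 3.1765$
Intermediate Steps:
$s{\left(J,R \right)} = 110 + J + R$
$\frac{21537}{6767} + \frac{s{\left(205,-146 \right)}}{-27584} = \frac{21537}{6767} + \frac{110 + 205 - 146}{-27584} = 21537 \cdot \frac{1}{6767} + 169 \left(- \frac{1}{27584}\right) = \frac{21537}{6767} - \frac{169}{27584} = \frac{592932985}{186660928}$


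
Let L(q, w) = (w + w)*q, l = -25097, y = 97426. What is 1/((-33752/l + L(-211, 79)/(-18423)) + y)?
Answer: 462362031/45047541729088 ≈ 1.0264e-5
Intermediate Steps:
L(q, w) = 2*q*w (L(q, w) = (2*w)*q = 2*q*w)
1/((-33752/l + L(-211, 79)/(-18423)) + y) = 1/((-33752/(-25097) + (2*(-211)*79)/(-18423)) + 97426) = 1/((-33752*(-1/25097) - 33338*(-1/18423)) + 97426) = 1/((33752/25097 + 33338/18423) + 97426) = 1/(1458496882/462362031 + 97426) = 1/(45047541729088/462362031) = 462362031/45047541729088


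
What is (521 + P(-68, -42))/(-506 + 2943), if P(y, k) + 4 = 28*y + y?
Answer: -1455/2437 ≈ -0.59705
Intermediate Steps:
P(y, k) = -4 + 29*y (P(y, k) = -4 + (28*y + y) = -4 + 29*y)
(521 + P(-68, -42))/(-506 + 2943) = (521 + (-4 + 29*(-68)))/(-506 + 2943) = (521 + (-4 - 1972))/2437 = (521 - 1976)*(1/2437) = -1455*1/2437 = -1455/2437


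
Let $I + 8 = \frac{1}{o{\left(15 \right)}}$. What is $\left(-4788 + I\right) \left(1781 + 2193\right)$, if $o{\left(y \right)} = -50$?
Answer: $- \frac{476484587}{25} \approx -1.9059 \cdot 10^{7}$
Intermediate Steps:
$I = - \frac{401}{50}$ ($I = -8 + \frac{1}{-50} = -8 - \frac{1}{50} = - \frac{401}{50} \approx -8.02$)
$\left(-4788 + I\right) \left(1781 + 2193\right) = \left(-4788 - \frac{401}{50}\right) \left(1781 + 2193\right) = \left(- \frac{239801}{50}\right) 3974 = - \frac{476484587}{25}$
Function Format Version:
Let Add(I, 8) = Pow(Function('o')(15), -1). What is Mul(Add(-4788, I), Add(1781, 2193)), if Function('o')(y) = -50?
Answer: Rational(-476484587, 25) ≈ -1.9059e+7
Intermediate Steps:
I = Rational(-401, 50) (I = Add(-8, Pow(-50, -1)) = Add(-8, Rational(-1, 50)) = Rational(-401, 50) ≈ -8.0200)
Mul(Add(-4788, I), Add(1781, 2193)) = Mul(Add(-4788, Rational(-401, 50)), Add(1781, 2193)) = Mul(Rational(-239801, 50), 3974) = Rational(-476484587, 25)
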